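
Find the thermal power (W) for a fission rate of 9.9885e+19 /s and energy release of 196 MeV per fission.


P = fission_rate * E_MeV * 1.602e-13
P = 9.9885e+19 * 196 * 1.602e-13
P = 3.1363e+09 W

3.1363e+09


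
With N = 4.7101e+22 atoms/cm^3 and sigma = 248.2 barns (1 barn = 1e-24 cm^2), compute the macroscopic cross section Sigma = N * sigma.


Sigma = N * sigma_barns * 1e-24
Sigma = 4.7101e+22 * 248.2 * 1e-24
Sigma = 11.690 /cm

11.690


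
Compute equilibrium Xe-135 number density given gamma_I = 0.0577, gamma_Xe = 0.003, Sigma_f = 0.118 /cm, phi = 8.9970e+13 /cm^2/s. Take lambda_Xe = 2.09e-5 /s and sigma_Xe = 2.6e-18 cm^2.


Xe_eq = (gamma_I + gamma_Xe) * Sigma_f * phi / (lambda_Xe + sigma_Xe * phi)
Numerator = (0.0577 + 0.003) * 0.118 * 8.9970e+13 = 6.444191e+11
Denominator = 2.09e-5 + 2.6e-18 * 8.9970e+13 = 2.548220e-04
Xe_eq = 6.444191e+11 / 2.548220e-04 = 2.5289e+15 /cm^3

2.5289e+15


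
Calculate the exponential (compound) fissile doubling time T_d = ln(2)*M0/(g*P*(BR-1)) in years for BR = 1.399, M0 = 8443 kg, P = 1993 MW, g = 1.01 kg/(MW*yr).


Breeding gain G = BR - 1 = 1.399 - 1 = 0.399
Fissile production rate = g * P * G = 1.01 * 1993 * 0.399 = 803.15907 kg/yr
T_d = ln(2) * M0 / (g * P * G)
T_d = ln(2) * 8443 / 803.15907 = 7.2865 yr

7.2865


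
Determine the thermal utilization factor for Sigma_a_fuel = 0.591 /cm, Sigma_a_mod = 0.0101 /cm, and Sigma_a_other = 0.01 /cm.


f = Sigma_a_fuel / (Sigma_a_fuel + Sigma_a_mod + Sigma_a_other)
f = 0.591 / (0.591 + 0.0101 + 0.01)
f = 0.96711

0.96711


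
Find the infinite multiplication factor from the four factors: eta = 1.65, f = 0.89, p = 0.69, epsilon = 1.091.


k_inf = eta * f * p * epsilon
k_inf = 1.65 * 0.89 * 0.69 * 1.091
k_inf = 1.1055

1.1055


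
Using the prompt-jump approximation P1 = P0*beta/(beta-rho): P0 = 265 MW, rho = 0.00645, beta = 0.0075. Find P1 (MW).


P1/P0 = beta / (beta - rho)
P1/P0 = 0.0075 / (0.0075 - 0.00645) = 7.142857
P1 = 265 * 7.142857 = 1892.9 MW

1892.9


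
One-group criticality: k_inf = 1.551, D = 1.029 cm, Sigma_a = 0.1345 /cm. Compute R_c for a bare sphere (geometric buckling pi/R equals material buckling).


L^2 = D / Sigma_a = 1.029 / 0.1345 = 7.650558 cm^2
B_m^2 = (k_inf - 1) / L^2 = (1.551 - 1) / 7.650558 = 0.07202089 /cm^2
For a bare sphere: B_g = pi/R, so R_c = pi / sqrt(B_m^2)
R_c = pi / sqrt(0.07202089) = 11.706 cm

11.706


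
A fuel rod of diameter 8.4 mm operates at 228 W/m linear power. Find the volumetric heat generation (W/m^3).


r = D / 2 / 1000 = 8.4 / 2 / 1000 = 0.0042 m
q''' = q' / (pi * r^2)
q''' = 228 / (pi * 0.0042^2)
q''' = 4.1142e+06 W/m^3

4.1142e+06


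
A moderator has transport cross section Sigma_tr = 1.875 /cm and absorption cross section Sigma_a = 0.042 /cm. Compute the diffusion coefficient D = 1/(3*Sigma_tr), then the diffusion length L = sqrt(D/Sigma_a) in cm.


D = 1 / (3 * Sigma_tr) = 1 / (3 * 1.875) = 0.1777778 cm
L = sqrt(D / Sigma_a)
L = sqrt(0.1777778 / 0.042)
L = 2.0574 cm

2.0574


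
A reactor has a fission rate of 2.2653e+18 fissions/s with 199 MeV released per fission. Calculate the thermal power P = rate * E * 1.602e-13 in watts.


P = fission_rate * E_MeV * 1.602e-13
P = 2.2653e+18 * 199 * 1.602e-13
P = 7.2217e+07 W

7.2217e+07


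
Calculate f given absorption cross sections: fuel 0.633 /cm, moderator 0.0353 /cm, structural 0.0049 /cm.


f = Sigma_a_fuel / (Sigma_a_fuel + Sigma_a_mod + Sigma_a_other)
f = 0.633 / (0.633 + 0.0353 + 0.0049)
f = 0.94029

0.94029


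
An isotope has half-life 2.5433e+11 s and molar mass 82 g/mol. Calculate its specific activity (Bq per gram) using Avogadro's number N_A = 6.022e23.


lambda = ln(2) / t_half = ln(2) / 2.5433e+11 = 2.725385e-12 /s
SA = lambda * N_A / M
SA = 2.725385e-12 * 6.022e23 / 82
SA = 2.0015e+10 Bq/g

2.0015e+10


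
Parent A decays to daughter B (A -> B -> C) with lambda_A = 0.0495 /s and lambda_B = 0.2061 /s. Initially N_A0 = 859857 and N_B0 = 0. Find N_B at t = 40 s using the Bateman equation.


N_B(t) = lambda_A * N_A0 / (lambda_B - lambda_A) * [exp(-lambda_A*t) - exp(-lambda_B*t)]
exp(-0.0495*40) = 0.1380692; exp(-0.2061*40) = 2.628308e-04
N_B = 0.0495 * 859857 / (0.2061 - 0.0495) * (0.1380692 - 2.628308e-04)
N_B = 37455

37455


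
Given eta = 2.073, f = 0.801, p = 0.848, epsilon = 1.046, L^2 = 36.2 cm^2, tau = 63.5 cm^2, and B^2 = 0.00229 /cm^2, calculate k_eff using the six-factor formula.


k_inf = eta*f*p*eps = 2.073*0.801*0.848*1.046 = 1.472853
P_TNL = 1/(1 + L^2*B^2) = 1/(1 + 36.2*0.00229) = 0.9234480
P_FNL = exp(-B^2*tau) = exp(-0.00229*63.5) = 0.8646634
k_eff = k_inf * P_TNL * P_FNL = 1.472853 * 0.9234480 * 0.8646634
k_eff = 1.1760

1.1760


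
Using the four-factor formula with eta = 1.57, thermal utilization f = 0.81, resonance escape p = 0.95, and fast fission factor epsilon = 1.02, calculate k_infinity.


k_inf = eta * f * p * epsilon
k_inf = 1.57 * 0.81 * 0.95 * 1.02
k_inf = 1.2323

1.2323


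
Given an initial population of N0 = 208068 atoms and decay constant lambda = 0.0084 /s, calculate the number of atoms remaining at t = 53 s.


N = N0 * exp(-lambda * t)
N = 208068 * exp(-0.0084 * 53)
N = 133308

133308


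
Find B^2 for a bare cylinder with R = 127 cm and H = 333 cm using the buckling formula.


B^2 = (2.405/R)^2 + (pi/H)^2
B^2 = (2.405/127)^2 + (pi/333)^2
B^2 = 4.4761e-04 /cm^2

4.4761e-04


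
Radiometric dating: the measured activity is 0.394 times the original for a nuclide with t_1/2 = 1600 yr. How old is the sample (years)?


lambda = ln(2) / t_half = ln(2) / 1600 = 4.332170e-04 /yr
t = -ln(A/A0) / lambda
t = -ln(0.394) / 4.332170e-04
t = 2150.0 yr

2150.0


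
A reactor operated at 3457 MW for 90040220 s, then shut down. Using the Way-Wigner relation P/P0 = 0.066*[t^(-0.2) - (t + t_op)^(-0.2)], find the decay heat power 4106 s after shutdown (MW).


P/P0 = 0.066 * [t^(-0.2) - (t + t_op)^(-0.2)]
P/P0 = 0.066 * [4106^(-0.2) - (4106 + 90040220)^(-0.2)]
P/P0 = 0.066 * [0.1893722 - 0.02565126] = 0.01080558
P = 3457 * 0.01080558 = 37.355 MW

37.355


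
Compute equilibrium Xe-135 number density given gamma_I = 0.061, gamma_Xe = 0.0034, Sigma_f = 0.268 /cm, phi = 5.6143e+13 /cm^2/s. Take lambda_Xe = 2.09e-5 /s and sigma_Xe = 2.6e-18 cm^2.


Xe_eq = (gamma_I + gamma_Xe) * Sigma_f * phi / (lambda_Xe + sigma_Xe * phi)
Numerator = (0.061 + 0.0034) * 0.268 * 5.6143e+13 = 9.689833e+11
Denominator = 2.09e-5 + 2.6e-18 * 5.6143e+13 = 1.668718e-04
Xe_eq = 9.689833e+11 / 1.668718e-04 = 5.8068e+15 /cm^3

5.8068e+15


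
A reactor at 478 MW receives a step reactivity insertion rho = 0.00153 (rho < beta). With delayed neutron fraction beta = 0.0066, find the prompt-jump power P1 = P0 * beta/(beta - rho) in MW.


P1/P0 = beta / (beta - rho)
P1/P0 = 0.0066 / (0.0066 - 0.00153) = 1.301775
P1 = 478 * 1.301775 = 622.25 MW

622.25


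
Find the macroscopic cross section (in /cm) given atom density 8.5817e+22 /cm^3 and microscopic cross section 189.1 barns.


Sigma = N * sigma_barns * 1e-24
Sigma = 8.5817e+22 * 189.1 * 1e-24
Sigma = 16.228 /cm

16.228


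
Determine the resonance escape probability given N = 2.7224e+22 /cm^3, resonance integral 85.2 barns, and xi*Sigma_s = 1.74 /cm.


p = exp(-N * I * 1e-24 / (xi*Sigma_s))
p = exp(-2.7224e+22 * 85.2 * 1e-24 / 1.74)
p = 0.26368

0.26368


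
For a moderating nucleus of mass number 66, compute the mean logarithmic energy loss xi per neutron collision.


xi = 1 + (A-1)^2/(2A) * ln((A-1)/(A+1))
xi = 1 + (66-1)^2/(2*66) * ln((66-1)/(66 +1))
xi = 0.029999

0.029999


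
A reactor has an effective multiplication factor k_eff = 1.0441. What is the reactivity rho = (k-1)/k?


rho = (k_eff - 1) / k_eff
rho = (1.0441 - 1) / 1.0441
rho = 0.042237

0.042237


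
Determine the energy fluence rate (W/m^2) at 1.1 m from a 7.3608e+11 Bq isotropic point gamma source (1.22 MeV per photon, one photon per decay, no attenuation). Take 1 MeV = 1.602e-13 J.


psi = A * E * 1.602e-13 / (4*pi*r^2)
psi = 7.3608e+11 * 1.22 * 1.602e-13 / (4*pi*1.1^2)
psi = 0.0094613 W/m^2

0.0094613


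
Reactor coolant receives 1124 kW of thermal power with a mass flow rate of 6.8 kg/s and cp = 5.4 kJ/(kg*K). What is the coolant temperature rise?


dT = Q / (m_dot * cp)
dT = 1124 / (6.8 * 5.4)
dT = 30.610 C

30.610


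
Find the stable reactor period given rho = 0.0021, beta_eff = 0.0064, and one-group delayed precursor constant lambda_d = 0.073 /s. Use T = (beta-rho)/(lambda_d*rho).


T = (beta - rho) / (lambda_d * rho)
T = (0.0064 - 0.0021) / (0.073 * 0.0021)
T = 28.050 s

28.050


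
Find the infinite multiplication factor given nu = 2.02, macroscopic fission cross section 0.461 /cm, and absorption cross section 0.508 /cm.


k_inf = nu * Sigma_f / Sigma_a
k_inf = 2.02 * 0.461 / 0.508
k_inf = 1.8331

1.8331


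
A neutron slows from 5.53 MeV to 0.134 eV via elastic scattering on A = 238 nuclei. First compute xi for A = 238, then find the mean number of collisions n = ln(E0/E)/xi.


xi = 1 + (A-1)^2/(2A)*ln((A-1)/(A+1)) = 0.008379872 (for A = 238)
n = ln(E0/E) / xi
n = ln(5.53e6 / 0.134) / 0.008379872
n = ln(4.126866e+07) / 0.008379872 = 2092.6

2092.6


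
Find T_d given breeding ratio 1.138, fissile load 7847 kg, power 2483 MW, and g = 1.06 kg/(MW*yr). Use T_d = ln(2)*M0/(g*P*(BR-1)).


Breeding gain G = BR - 1 = 1.138 - 1 = 0.138
Fissile production rate = g * P * G = 1.06 * 2483 * 0.138 = 363.21324 kg/yr
T_d = ln(2) * M0 / (g * P * G)
T_d = ln(2) * 7847 / 363.21324 = 14.975 yr

14.975


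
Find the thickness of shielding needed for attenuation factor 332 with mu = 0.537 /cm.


x = ln(factor) / mu
x = ln(332) / 0.537
x = 10.810 cm

10.810


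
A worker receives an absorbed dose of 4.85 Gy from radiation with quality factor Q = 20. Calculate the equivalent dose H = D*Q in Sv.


H = D * Q
H = 4.85 * 20
H = 97.000 Sv

97.000


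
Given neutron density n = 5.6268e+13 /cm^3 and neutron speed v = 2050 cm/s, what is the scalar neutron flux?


phi = n * v
phi = 5.6268e+13 * 2050
phi = 1.1535e+17 /cm^2/s

1.1535e+17


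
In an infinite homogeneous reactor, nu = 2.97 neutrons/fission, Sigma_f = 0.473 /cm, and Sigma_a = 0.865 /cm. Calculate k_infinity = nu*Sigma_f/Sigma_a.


k_inf = nu * Sigma_f / Sigma_a
k_inf = 2.97 * 0.473 / 0.865
k_inf = 1.6241

1.6241


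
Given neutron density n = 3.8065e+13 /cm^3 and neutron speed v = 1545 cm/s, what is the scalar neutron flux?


phi = n * v
phi = 3.8065e+13 * 1545
phi = 5.8810e+16 /cm^2/s

5.8810e+16


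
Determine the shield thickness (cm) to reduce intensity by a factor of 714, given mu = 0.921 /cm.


x = ln(factor) / mu
x = ln(714) / 0.921
x = 7.1345 cm

7.1345


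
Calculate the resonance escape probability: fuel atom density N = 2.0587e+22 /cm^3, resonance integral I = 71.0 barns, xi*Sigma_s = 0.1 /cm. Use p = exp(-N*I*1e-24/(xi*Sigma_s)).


p = exp(-N * I * 1e-24 / (xi*Sigma_s))
p = exp(-2.0587e+22 * 71.0 * 1e-24 / 0.1)
p = 4.4876e-07

4.4876e-07


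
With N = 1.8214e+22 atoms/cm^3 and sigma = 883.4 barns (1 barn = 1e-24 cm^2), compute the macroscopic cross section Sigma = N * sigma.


Sigma = N * sigma_barns * 1e-24
Sigma = 1.8214e+22 * 883.4 * 1e-24
Sigma = 16.090 /cm

16.090


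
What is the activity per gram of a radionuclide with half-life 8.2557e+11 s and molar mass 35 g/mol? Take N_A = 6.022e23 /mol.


lambda = ln(2) / t_half = ln(2) / 8.2557e+11 = 8.395983e-13 /s
SA = lambda * N_A / M
SA = 8.395983e-13 * 6.022e23 / 35
SA = 1.4446e+10 Bq/g

1.4446e+10


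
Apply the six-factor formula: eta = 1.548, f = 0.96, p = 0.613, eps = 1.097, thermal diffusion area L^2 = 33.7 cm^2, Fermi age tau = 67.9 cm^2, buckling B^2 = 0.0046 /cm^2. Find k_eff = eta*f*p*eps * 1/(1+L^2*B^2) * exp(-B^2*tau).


k_inf = eta*f*p*eps = 1.548*0.96*0.613*1.097 = 0.9993308
P_TNL = 1/(1 + L^2*B^2) = 1/(1 + 33.7*0.0046) = 0.8657859
P_FNL = exp(-B^2*tau) = exp(-0.0046*67.9) = 0.7317327
k_eff = k_inf * P_TNL * P_FNL = 0.9993308 * 0.8657859 * 0.7317327
k_eff = 0.63310

0.63310


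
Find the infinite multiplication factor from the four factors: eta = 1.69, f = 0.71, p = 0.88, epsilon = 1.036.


k_inf = eta * f * p * epsilon
k_inf = 1.69 * 0.71 * 0.88 * 1.036
k_inf = 1.0939

1.0939


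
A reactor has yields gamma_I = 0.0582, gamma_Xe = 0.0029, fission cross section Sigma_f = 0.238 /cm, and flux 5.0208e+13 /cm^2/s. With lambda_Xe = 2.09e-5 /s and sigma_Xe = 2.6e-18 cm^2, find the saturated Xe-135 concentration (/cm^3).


Xe_eq = (gamma_I + gamma_Xe) * Sigma_f * phi / (lambda_Xe + sigma_Xe * phi)
Numerator = (0.0582 + 0.0029) * 0.238 * 5.0208e+13 = 7.301147e+11
Denominator = 2.09e-5 + 2.6e-18 * 5.0208e+13 = 1.514408e-04
Xe_eq = 7.301147e+11 / 1.514408e-04 = 4.8211e+15 /cm^3

4.8211e+15


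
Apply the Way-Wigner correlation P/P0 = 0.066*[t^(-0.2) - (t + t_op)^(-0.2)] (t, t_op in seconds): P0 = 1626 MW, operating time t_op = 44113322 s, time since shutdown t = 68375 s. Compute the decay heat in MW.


P/P0 = 0.066 * [t^(-0.2) - (t + t_op)^(-0.2)]
P/P0 = 0.066 * [68375^(-0.2) - (68375 + 44113322)^(-0.2)]
P/P0 = 0.066 * [0.1078998 - 0.02957682] = 0.005169317
P = 1626 * 0.005169317 = 8.4053 MW

8.4053


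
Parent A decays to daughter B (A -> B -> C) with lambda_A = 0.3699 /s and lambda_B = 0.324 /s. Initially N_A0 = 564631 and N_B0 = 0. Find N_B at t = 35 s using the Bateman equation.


N_B(t) = lambda_A * N_A0 / (lambda_B - lambda_A) * [exp(-lambda_A*t) - exp(-lambda_B*t)]
exp(-0.3699*35) = 2.384550e-06; exp(-0.324*35) = 1.188777e-05
N_B = 0.3699 * 564631 / (0.324 - 0.3699) * (2.384550e-06 - 1.188777e-05)
N_B = 43.242

43.242


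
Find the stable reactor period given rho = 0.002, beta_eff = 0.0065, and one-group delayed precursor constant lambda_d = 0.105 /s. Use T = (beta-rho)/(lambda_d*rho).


T = (beta - rho) / (lambda_d * rho)
T = (0.0065 - 0.002) / (0.105 * 0.002)
T = 21.429 s

21.429


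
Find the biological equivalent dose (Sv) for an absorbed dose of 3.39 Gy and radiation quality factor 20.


H = D * Q
H = 3.39 * 20
H = 67.800 Sv

67.800


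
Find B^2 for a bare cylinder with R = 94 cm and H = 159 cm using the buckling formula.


B^2 = (2.405/R)^2 + (pi/H)^2
B^2 = (2.405/94)^2 + (pi/159)^2
B^2 = 0.0010450 /cm^2

0.0010450


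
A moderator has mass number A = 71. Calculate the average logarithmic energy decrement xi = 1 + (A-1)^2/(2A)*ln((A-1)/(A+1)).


xi = 1 + (A-1)^2/(2A) * ln((A-1)/(A+1))
xi = 1 + (71-1)^2/(2*71) * ln((71-1)/(71 +1))
xi = 0.027906

0.027906


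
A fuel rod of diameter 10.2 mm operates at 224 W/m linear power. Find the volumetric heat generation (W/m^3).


r = D / 2 / 1000 = 10.2 / 2 / 1000 = 0.0051 m
q''' = q' / (pi * r^2)
q''' = 224 / (pi * 0.0051^2)
q''' = 2.7413e+06 W/m^3

2.7413e+06


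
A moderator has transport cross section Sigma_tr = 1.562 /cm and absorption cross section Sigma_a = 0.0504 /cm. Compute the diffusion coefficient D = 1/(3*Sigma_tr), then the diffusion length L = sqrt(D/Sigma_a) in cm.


D = 1 / (3 * Sigma_tr) = 1 / (3 * 1.562) = 0.2134016 cm
L = sqrt(D / Sigma_a)
L = sqrt(0.2134016 / 0.0504)
L = 2.0577 cm

2.0577


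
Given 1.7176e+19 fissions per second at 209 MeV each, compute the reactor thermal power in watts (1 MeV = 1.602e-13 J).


P = fission_rate * E_MeV * 1.602e-13
P = 1.7176e+19 * 209 * 1.602e-13
P = 5.7508e+08 W

5.7508e+08


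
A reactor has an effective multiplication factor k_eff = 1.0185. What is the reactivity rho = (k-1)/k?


rho = (k_eff - 1) / k_eff
rho = (1.0185 - 1) / 1.0185
rho = 0.018164

0.018164


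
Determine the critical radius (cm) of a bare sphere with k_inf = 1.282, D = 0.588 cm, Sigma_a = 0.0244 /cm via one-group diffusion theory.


L^2 = D / Sigma_a = 0.588 / 0.0244 = 24.09836 cm^2
B_m^2 = (k_inf - 1) / L^2 = (1.282 - 1) / 24.09836 = 0.01170204 /cm^2
For a bare sphere: B_g = pi/R, so R_c = pi / sqrt(B_m^2)
R_c = pi / sqrt(0.01170204) = 29.042 cm

29.042


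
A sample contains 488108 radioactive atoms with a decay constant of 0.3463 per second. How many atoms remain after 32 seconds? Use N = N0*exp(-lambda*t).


N = N0 * exp(-lambda * t)
N = 488108 * exp(-0.3463 * 32)
N = 7.5134

7.5134


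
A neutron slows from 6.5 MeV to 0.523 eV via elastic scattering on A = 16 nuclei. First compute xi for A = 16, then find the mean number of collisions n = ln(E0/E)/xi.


xi = 1 + (A-1)^2/(2A)*ln((A-1)/(A+1)) = 0.1199467 (for A = 16)
n = ln(E0/E) / xi
n = ln(6.5e6 / 0.523) / 0.1199467
n = ln(1.242830e+07) / 0.1199467 = 136.19

136.19


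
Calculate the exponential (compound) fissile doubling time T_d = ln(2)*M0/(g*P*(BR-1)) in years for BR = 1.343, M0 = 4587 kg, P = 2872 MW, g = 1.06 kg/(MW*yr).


Breeding gain G = BR - 1 = 1.343 - 1 = 0.343
Fissile production rate = g * P * G = 1.06 * 2872 * 0.343 = 1044.20176 kg/yr
T_d = ln(2) * M0 / (g * P * G)
T_d = ln(2) * 4587 / 1044.20176 = 3.0449 yr

3.0449


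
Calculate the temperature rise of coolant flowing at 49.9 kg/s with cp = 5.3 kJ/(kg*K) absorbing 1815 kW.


dT = Q / (m_dot * cp)
dT = 1815 / (49.9 * 5.3)
dT = 6.8628 C

6.8628


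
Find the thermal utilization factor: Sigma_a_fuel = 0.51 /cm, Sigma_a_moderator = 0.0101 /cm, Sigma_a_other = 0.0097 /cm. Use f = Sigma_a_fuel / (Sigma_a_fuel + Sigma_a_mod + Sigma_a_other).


f = Sigma_a_fuel / (Sigma_a_fuel + Sigma_a_mod + Sigma_a_other)
f = 0.51 / (0.51 + 0.0101 + 0.0097)
f = 0.96263

0.96263


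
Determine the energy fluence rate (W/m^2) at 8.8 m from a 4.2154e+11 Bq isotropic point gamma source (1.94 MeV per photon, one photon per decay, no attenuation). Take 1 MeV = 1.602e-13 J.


psi = A * E * 1.602e-13 / (4*pi*r^2)
psi = 4.2154e+11 * 1.94 * 1.602e-13 / (4*pi*8.8^2)
psi = 1.3463e-04 W/m^2

1.3463e-04


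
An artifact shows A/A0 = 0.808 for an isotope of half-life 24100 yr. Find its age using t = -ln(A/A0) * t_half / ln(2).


lambda = ln(2) / t_half = ln(2) / 24100 = 2.876129e-05 /yr
t = -ln(A/A0) / lambda
t = -ln(0.808) / 2.876129e-05
t = 7412.5 yr

7412.5


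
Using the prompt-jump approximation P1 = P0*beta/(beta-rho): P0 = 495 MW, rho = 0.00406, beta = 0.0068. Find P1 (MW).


P1/P0 = beta / (beta - rho)
P1/P0 = 0.0068 / (0.0068 - 0.00406) = 2.481752
P1 = 495 * 2.481752 = 1228.5 MW

1228.5


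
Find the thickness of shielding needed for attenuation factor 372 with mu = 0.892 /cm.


x = ln(factor) / mu
x = ln(372) / 0.892
x = 6.6355 cm

6.6355


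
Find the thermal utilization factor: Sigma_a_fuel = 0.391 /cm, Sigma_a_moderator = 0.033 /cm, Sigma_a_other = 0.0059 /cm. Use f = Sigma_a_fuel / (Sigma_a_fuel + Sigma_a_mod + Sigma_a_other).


f = Sigma_a_fuel / (Sigma_a_fuel + Sigma_a_mod + Sigma_a_other)
f = 0.391 / (0.391 + 0.033 + 0.0059)
f = 0.90951

0.90951


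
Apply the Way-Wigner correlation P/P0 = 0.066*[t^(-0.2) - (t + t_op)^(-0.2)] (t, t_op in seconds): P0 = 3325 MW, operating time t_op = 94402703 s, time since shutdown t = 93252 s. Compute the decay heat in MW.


P/P0 = 0.066 * [t^(-0.2) - (t + t_op)^(-0.2)]
P/P0 = 0.066 * [93252^(-0.2) - (93252 + 94402703)^(-0.2)]
P/P0 = 0.066 * [0.1014071 - 0.02540489] = 0.005016146
P = 3325 * 0.005016146 = 16.679 MW

16.679


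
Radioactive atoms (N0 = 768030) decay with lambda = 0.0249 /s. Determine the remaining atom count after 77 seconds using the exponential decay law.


N = N0 * exp(-lambda * t)
N = 768030 * exp(-0.0249 * 77)
N = 112903

112903


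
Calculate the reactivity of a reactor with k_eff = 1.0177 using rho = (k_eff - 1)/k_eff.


rho = (k_eff - 1) / k_eff
rho = (1.0177 - 1) / 1.0177
rho = 0.017392

0.017392


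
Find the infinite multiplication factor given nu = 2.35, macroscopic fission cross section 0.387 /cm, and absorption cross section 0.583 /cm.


k_inf = nu * Sigma_f / Sigma_a
k_inf = 2.35 * 0.387 / 0.583
k_inf = 1.5599

1.5599


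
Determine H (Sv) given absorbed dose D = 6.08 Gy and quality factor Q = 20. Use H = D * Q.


H = D * Q
H = 6.08 * 20
H = 121.60 Sv

121.60


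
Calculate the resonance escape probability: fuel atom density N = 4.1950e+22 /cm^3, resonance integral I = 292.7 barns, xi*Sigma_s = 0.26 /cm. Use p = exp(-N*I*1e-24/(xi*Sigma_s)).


p = exp(-N * I * 1e-24 / (xi*Sigma_s))
p = exp(-4.1950e+22 * 292.7 * 1e-24 / 0.26)
p = 3.0903e-21

3.0903e-21


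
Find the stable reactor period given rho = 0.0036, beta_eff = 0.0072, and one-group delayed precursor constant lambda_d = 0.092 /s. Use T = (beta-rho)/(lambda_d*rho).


T = (beta - rho) / (lambda_d * rho)
T = (0.0072 - 0.0036) / (0.092 * 0.0036)
T = 10.870 s

10.870


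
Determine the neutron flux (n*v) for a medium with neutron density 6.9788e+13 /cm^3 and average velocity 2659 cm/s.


phi = n * v
phi = 6.9788e+13 * 2659
phi = 1.8557e+17 /cm^2/s

1.8557e+17


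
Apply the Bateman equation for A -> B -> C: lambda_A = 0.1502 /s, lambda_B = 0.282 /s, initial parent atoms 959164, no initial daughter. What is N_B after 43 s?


N_B(t) = lambda_A * N_A0 / (lambda_B - lambda_A) * [exp(-lambda_A*t) - exp(-lambda_B*t)]
exp(-0.1502*43) = 0.001566988; exp(-0.282*43) = 5.416829e-06
N_B = 0.1502 * 959164 / (0.282 - 0.1502) * (0.001566988 - 5.416829e-06)
N_B = 1706.9

1706.9


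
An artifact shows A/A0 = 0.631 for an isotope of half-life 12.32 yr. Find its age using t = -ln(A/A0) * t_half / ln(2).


lambda = ln(2) / t_half = ln(2) / 12.32 = 0.05626195 /yr
t = -ln(A/A0) / lambda
t = -ln(0.631) / 0.05626195
t = 8.1840 yr

8.1840


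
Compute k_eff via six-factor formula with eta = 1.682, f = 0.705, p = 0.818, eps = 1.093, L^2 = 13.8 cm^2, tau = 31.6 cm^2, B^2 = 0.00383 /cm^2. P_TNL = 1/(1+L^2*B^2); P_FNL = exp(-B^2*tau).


k_inf = eta*f*p*eps = 1.682*0.705*0.818*1.093 = 1.060202
P_TNL = 1/(1 + L^2*B^2) = 1/(1 + 13.8*0.00383) = 0.9497993
P_FNL = exp(-B^2*tau) = exp(-0.00383*31.6) = 0.8860092
k_eff = k_inf * P_TNL * P_FNL = 1.060202 * 0.9497993 * 0.8860092
k_eff = 0.89219

0.89219


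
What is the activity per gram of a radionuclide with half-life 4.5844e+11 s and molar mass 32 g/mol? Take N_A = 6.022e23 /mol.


lambda = ln(2) / t_half = ln(2) / 4.5844e+11 = 1.511969e-12 /s
SA = lambda * N_A / M
SA = 1.511969e-12 * 6.022e23 / 32
SA = 2.8453e+10 Bq/g

2.8453e+10


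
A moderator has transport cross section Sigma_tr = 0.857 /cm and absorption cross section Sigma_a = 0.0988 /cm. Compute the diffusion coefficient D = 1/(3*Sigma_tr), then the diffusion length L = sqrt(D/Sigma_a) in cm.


D = 1 / (3 * Sigma_tr) = 1 / (3 * 0.857) = 0.3889537 cm
L = sqrt(D / Sigma_a)
L = sqrt(0.3889537 / 0.0988)
L = 1.9841 cm

1.9841


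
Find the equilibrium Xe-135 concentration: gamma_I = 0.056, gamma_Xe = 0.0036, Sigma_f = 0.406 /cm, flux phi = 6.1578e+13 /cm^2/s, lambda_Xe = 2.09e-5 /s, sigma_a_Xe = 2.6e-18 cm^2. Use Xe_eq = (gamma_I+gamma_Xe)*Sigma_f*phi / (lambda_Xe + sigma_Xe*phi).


Xe_eq = (gamma_I + gamma_Xe) * Sigma_f * phi / (lambda_Xe + sigma_Xe * phi)
Numerator = (0.056 + 0.0036) * 0.406 * 6.1578e+13 = 1.490040e+12
Denominator = 2.09e-5 + 2.6e-18 * 6.1578e+13 = 1.810028e-04
Xe_eq = 1.490040e+12 / 1.810028e-04 = 8.2321e+15 /cm^3

8.2321e+15


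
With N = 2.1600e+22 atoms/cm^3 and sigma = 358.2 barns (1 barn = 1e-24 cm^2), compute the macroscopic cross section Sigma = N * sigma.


Sigma = N * sigma_barns * 1e-24
Sigma = 2.1600e+22 * 358.2 * 1e-24
Sigma = 7.7371 /cm

7.7371


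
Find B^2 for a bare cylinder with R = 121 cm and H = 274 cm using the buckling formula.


B^2 = (2.405/R)^2 + (pi/H)^2
B^2 = (2.405/121)^2 + (pi/274)^2
B^2 = 5.2652e-04 /cm^2

5.2652e-04


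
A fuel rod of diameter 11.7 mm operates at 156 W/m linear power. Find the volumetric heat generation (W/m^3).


r = D / 2 / 1000 = 11.7 / 2 / 1000 = 0.00585 m
q''' = q' / (pi * r^2)
q''' = 156 / (pi * 0.00585^2)
q''' = 1.4510e+06 W/m^3

1.4510e+06


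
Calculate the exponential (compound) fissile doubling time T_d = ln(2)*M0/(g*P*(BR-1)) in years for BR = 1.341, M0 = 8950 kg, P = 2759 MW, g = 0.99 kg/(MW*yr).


Breeding gain G = BR - 1 = 1.341 - 1 = 0.341
Fissile production rate = g * P * G = 0.99 * 2759 * 0.341 = 931.41081 kg/yr
T_d = ln(2) * M0 / (g * P * G)
T_d = ln(2) * 8950 / 931.41081 = 6.6605 yr

6.6605


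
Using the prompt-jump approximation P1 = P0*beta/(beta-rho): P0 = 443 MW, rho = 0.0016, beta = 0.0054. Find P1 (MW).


P1/P0 = beta / (beta - rho)
P1/P0 = 0.0054 / (0.0054 - 0.0016) = 1.421053
P1 = 443 * 1.421053 = 629.53 MW

629.53


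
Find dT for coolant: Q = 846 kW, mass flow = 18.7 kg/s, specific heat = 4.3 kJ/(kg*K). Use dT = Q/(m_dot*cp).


dT = Q / (m_dot * cp)
dT = 846 / (18.7 * 4.3)
dT = 10.521 C

10.521


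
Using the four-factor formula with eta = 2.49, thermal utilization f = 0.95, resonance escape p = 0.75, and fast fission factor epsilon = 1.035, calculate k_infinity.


k_inf = eta * f * p * epsilon
k_inf = 2.49 * 0.95 * 0.75 * 1.035
k_inf = 1.8362

1.8362


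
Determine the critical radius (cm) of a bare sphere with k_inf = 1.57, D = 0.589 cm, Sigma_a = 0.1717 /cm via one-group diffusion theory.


L^2 = D / Sigma_a = 0.589 / 0.1717 = 3.430402 cm^2
B_m^2 = (k_inf - 1) / L^2 = (1.57 - 1) / 3.430402 = 0.1661613 /cm^2
For a bare sphere: B_g = pi/R, so R_c = pi / sqrt(B_m^2)
R_c = pi / sqrt(0.1661613) = 7.7070 cm

7.7070


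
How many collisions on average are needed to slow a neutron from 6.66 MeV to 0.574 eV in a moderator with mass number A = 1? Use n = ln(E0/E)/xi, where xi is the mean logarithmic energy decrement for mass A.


xi = 1 + (A-1)^2/(2A)*ln((A-1)/(A+1)) = 1 (for A = 1)
n = ln(E0/E) / xi
n = ln(6.66e6 / 0.574) / 1
n = ln(1.160279e+07) / 1 = 16.267

16.267


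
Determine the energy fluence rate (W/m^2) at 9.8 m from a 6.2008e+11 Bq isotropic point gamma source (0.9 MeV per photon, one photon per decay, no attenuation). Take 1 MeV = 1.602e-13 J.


psi = A * E * 1.602e-13 / (4*pi*r^2)
psi = 6.2008e+11 * 0.9 * 1.602e-13 / (4*pi*9.8^2)
psi = 7.4078e-05 W/m^2

7.4078e-05


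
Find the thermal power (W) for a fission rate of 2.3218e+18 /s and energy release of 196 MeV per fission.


P = fission_rate * E_MeV * 1.602e-13
P = 2.3218e+18 * 196 * 1.602e-13
P = 7.2903e+07 W

7.2903e+07


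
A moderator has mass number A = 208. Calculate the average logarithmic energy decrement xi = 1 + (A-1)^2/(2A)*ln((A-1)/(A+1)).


xi = 1 + (A-1)^2/(2A) * ln((A-1)/(A+1))
xi = 1 + (208-1)^2/(2*208) * ln((208-1)/(208 +1))
xi = 0.0095846

0.0095846


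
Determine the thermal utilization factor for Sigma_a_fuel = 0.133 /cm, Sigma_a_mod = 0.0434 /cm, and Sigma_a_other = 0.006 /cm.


f = Sigma_a_fuel / (Sigma_a_fuel + Sigma_a_mod + Sigma_a_other)
f = 0.133 / (0.133 + 0.0434 + 0.006)
f = 0.72917

0.72917


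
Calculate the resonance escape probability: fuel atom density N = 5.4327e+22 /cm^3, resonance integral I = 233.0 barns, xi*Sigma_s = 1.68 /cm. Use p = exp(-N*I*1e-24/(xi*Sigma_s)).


p = exp(-N * I * 1e-24 / (xi*Sigma_s))
p = exp(-5.4327e+22 * 233.0 * 1e-24 / 1.68)
p = 5.3425e-04

5.3425e-04


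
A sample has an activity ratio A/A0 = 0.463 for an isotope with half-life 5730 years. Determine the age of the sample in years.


lambda = ln(2) / t_half = ln(2) / 5730 = 1.209681e-04 /yr
t = -ln(A/A0) / lambda
t = -ln(0.463) / 1.209681e-04
t = 6365.5 yr

6365.5


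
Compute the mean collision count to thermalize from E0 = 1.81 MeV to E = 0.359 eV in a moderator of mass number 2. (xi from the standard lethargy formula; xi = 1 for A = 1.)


xi = 1 + (A-1)^2/(2A)*ln((A-1)/(A+1)) = 0.7253469 (for A = 2)
n = ln(E0/E) / xi
n = ln(1.81e6 / 0.359) / 0.7253469
n = ln(5.041783e+06) / 0.7253469 = 21.277

21.277


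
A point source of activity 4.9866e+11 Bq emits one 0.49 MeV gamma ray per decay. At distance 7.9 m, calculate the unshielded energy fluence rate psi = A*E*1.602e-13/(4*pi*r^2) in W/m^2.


psi = A * E * 1.602e-13 / (4*pi*r^2)
psi = 4.9866e+11 * 0.49 * 1.602e-13 / (4*pi*7.9^2)
psi = 4.9911e-05 W/m^2

4.9911e-05


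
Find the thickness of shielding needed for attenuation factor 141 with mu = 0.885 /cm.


x = ln(factor) / mu
x = ln(141) / 0.885
x = 5.5918 cm

5.5918


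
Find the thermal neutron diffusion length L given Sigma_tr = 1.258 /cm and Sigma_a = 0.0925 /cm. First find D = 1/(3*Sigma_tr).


D = 1 / (3 * Sigma_tr) = 1 / (3 * 1.258) = 0.2649709 cm
L = sqrt(D / Sigma_a)
L = sqrt(0.2649709 / 0.0925)
L = 1.6925 cm

1.6925


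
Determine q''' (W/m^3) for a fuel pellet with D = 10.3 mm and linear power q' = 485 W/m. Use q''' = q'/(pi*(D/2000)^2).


r = D / 2 / 1000 = 10.3 / 2 / 1000 = 0.00515 m
q''' = q' / (pi * r^2)
q''' = 485 / (pi * 0.00515^2)
q''' = 5.8207e+06 W/m^3

5.8207e+06


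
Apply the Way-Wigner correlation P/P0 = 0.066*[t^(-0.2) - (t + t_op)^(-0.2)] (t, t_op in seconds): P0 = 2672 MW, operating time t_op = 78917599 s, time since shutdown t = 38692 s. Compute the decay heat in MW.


P/P0 = 0.066 * [t^(-0.2) - (t + t_op)^(-0.2)]
P/P0 = 0.066 * [38692^(-0.2) - (38692 + 78917599)^(-0.2)]
P/P0 = 0.066 * [0.1209138 - 0.02633435] = 0.006242244
P = 2672 * 0.006242244 = 16.679 MW

16.679


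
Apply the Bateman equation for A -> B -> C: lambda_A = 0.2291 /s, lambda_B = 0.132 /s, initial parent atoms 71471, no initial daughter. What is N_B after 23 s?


N_B(t) = lambda_A * N_A0 / (lambda_B - lambda_A) * [exp(-lambda_A*t) - exp(-lambda_B*t)]
exp(-0.2291*23) = 0.005147212; exp(-0.132*23) = 0.04802661
N_B = 0.2291 * 71471 / (0.132 - 0.2291) * (0.005147212 - 0.04802661)
N_B = 7230.8

7230.8


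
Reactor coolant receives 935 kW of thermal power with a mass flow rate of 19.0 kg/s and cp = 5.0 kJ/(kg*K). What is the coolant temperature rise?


dT = Q / (m_dot * cp)
dT = 935 / (19.0 * 5.0)
dT = 9.8421 C

9.8421


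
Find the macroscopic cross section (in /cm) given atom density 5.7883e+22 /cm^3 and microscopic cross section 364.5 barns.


Sigma = N * sigma_barns * 1e-24
Sigma = 5.7883e+22 * 364.5 * 1e-24
Sigma = 21.098 /cm

21.098


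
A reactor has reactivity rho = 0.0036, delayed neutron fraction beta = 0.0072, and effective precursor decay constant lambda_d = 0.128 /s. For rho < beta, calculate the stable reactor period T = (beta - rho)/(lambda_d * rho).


T = (beta - rho) / (lambda_d * rho)
T = (0.0072 - 0.0036) / (0.128 * 0.0036)
T = 7.8125 s

7.8125


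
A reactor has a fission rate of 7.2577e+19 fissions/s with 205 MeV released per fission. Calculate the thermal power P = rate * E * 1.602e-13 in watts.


P = fission_rate * E_MeV * 1.602e-13
P = 7.2577e+19 * 205 * 1.602e-13
P = 2.3835e+09 W

2.3835e+09


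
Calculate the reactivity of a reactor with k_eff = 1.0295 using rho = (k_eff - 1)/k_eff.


rho = (k_eff - 1) / k_eff
rho = (1.0295 - 1) / 1.0295
rho = 0.028655

0.028655


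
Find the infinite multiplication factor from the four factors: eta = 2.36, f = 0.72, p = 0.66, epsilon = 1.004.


k_inf = eta * f * p * epsilon
k_inf = 2.36 * 0.72 * 0.66 * 1.004
k_inf = 1.1260

1.1260


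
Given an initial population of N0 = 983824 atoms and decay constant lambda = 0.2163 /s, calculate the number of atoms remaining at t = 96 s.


N = N0 * exp(-lambda * t)
N = 983824 * exp(-0.2163 * 96)
N = 9.4380e-04

9.4380e-04


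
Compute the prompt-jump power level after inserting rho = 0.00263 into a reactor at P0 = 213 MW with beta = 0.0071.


P1/P0 = beta / (beta - rho)
P1/P0 = 0.0071 / (0.0071 - 0.00263) = 1.588367
P1 = 213 * 1.588367 = 338.32 MW

338.32


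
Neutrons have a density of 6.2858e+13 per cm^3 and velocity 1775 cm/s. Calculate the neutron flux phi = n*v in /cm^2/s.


phi = n * v
phi = 6.2858e+13 * 1775
phi = 1.1157e+17 /cm^2/s

1.1157e+17


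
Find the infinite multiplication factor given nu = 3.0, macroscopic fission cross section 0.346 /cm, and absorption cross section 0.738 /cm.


k_inf = nu * Sigma_f / Sigma_a
k_inf = 3.0 * 0.346 / 0.738
k_inf = 1.4065

1.4065


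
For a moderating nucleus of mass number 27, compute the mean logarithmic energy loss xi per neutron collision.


xi = 1 + (A-1)^2/(2A) * ln((A-1)/(A+1))
xi = 1 + (27-1)^2/(2*27) * ln((27-1)/(27 +1))
xi = 0.072278

0.072278


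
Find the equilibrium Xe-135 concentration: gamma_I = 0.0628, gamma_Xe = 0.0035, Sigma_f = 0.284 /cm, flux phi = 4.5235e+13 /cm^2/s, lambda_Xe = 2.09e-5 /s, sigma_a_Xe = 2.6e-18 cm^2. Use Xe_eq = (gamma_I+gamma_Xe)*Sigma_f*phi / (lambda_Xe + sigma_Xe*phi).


Xe_eq = (gamma_I + gamma_Xe) * Sigma_f * phi / (lambda_Xe + sigma_Xe * phi)
Numerator = (0.0628 + 0.0035) * 0.284 * 4.5235e+13 = 8.517389e+11
Denominator = 2.09e-5 + 2.6e-18 * 4.5235e+13 = 1.385110e-04
Xe_eq = 8.517389e+11 / 1.385110e-04 = 6.1493e+15 /cm^3

6.1493e+15


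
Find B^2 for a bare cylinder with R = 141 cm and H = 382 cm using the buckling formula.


B^2 = (2.405/R)^2 + (pi/H)^2
B^2 = (2.405/141)^2 + (pi/382)^2
B^2 = 3.5857e-04 /cm^2

3.5857e-04


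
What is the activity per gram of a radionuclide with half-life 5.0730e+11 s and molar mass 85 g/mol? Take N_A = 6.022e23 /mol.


lambda = ln(2) / t_half = ln(2) / 5.0730e+11 = 1.366346e-12 /s
SA = lambda * N_A / M
SA = 1.366346e-12 * 6.022e23 / 85
SA = 9.6802e+09 Bq/g

9.6802e+09


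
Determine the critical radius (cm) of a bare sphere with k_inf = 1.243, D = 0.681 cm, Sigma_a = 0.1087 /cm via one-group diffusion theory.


L^2 = D / Sigma_a = 0.681 / 0.1087 = 6.264949 cm^2
B_m^2 = (k_inf - 1) / L^2 = (1.243 - 1) / 6.264949 = 0.03878723 /cm^2
For a bare sphere: B_g = pi/R, so R_c = pi / sqrt(B_m^2)
R_c = pi / sqrt(0.03878723) = 15.952 cm

15.952


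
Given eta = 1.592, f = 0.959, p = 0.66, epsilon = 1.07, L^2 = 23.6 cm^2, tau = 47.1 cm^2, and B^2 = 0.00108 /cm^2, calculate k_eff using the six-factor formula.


k_inf = eta*f*p*eps = 1.592*0.959*0.66*1.07 = 1.078175
P_TNL = 1/(1 + L^2*B^2) = 1/(1 + 23.6*0.00108) = 0.9751455
P_FNL = exp(-B^2*tau) = exp(-0.00108*47.1) = 0.9504041
k_eff = k_inf * P_TNL * P_FNL = 1.078175 * 0.9751455 * 0.9504041
k_eff = 0.99923

0.99923


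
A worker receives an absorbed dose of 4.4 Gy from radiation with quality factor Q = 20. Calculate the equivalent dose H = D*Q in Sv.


H = D * Q
H = 4.4 * 20
H = 88.000 Sv

88.000


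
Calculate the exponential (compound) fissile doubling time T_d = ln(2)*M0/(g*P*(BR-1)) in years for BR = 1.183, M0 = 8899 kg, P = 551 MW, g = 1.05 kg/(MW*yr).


Breeding gain G = BR - 1 = 1.183 - 1 = 0.183
Fissile production rate = g * P * G = 1.05 * 551 * 0.183 = 105.87465 kg/yr
T_d = ln(2) * M0 / (g * P * G)
T_d = ln(2) * 8899 / 105.87465 = 58.261 yr

58.261


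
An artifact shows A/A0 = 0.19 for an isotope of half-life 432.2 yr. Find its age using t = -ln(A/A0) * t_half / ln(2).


lambda = ln(2) / t_half = ln(2) / 432.2 = 0.001603765 /yr
t = -ln(A/A0) / lambda
t = -ln(0.19) / 0.001603765
t = 1035.5 yr

1035.5


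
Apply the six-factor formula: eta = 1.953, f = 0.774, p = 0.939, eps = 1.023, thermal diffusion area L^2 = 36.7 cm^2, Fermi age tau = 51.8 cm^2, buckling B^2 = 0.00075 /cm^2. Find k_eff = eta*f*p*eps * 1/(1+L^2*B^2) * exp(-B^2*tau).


k_inf = eta*f*p*eps = 1.953*0.774*0.939*1.023 = 1.452060
P_TNL = 1/(1 + L^2*B^2) = 1/(1 + 36.7*0.00075) = 0.9732123
P_FNL = exp(-B^2*tau) = exp(-0.00075*51.8) = 0.9618950
k_eff = k_inf * P_TNL * P_FNL = 1.452060 * 0.9732123 * 0.9618950
k_eff = 1.3593

1.3593


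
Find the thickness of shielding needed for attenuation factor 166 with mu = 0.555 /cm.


x = ln(factor) / mu
x = ln(166) / 0.555
x = 9.2108 cm

9.2108


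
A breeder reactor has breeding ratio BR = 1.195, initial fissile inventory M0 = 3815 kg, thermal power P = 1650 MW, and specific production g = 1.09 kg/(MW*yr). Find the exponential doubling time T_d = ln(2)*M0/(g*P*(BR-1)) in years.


Breeding gain G = BR - 1 = 1.195 - 1 = 0.195
Fissile production rate = g * P * G = 1.09 * 1650 * 0.195 = 350.7075 kg/yr
T_d = ln(2) * M0 / (g * P * G)
T_d = ln(2) * 3815 / 350.7075 = 7.5401 yr

7.5401


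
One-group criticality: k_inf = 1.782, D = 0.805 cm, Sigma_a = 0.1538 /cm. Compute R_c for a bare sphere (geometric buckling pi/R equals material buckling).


L^2 = D / Sigma_a = 0.805 / 0.1538 = 5.234070 cm^2
B_m^2 = (k_inf - 1) / L^2 = (1.782 - 1) / 5.234070 = 0.1494057 /cm^2
For a bare sphere: B_g = pi/R, so R_c = pi / sqrt(B_m^2)
R_c = pi / sqrt(0.1494057) = 8.1277 cm

8.1277


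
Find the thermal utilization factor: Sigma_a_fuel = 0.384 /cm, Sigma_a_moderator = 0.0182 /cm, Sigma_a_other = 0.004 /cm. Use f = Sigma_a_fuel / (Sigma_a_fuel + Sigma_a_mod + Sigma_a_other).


f = Sigma_a_fuel / (Sigma_a_fuel + Sigma_a_mod + Sigma_a_other)
f = 0.384 / (0.384 + 0.0182 + 0.004)
f = 0.94535

0.94535


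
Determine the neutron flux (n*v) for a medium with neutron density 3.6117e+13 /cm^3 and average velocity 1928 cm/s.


phi = n * v
phi = 3.6117e+13 * 1928
phi = 6.9634e+16 /cm^2/s

6.9634e+16


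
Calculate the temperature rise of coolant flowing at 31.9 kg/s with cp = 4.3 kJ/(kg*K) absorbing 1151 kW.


dT = Q / (m_dot * cp)
dT = 1151 / (31.9 * 4.3)
dT = 8.3910 C

8.3910


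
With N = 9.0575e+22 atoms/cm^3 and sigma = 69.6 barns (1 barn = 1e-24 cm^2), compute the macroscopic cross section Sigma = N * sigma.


Sigma = N * sigma_barns * 1e-24
Sigma = 9.0575e+22 * 69.6 * 1e-24
Sigma = 6.3040 /cm

6.3040


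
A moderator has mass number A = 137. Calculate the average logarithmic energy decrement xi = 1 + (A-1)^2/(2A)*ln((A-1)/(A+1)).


xi = 1 + (A-1)^2/(2A) * ln((A-1)/(A+1))
xi = 1 + (137-1)^2/(2*137) * ln((137-1)/(137 +1))
xi = 0.014528

0.014528


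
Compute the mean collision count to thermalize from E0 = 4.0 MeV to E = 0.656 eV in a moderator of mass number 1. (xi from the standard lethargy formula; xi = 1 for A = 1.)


xi = 1 + (A-1)^2/(2A)*ln((A-1)/(A+1)) = 1 (for A = 1)
n = ln(E0/E) / xi
n = ln(4.0e6 / 0.656) / 1
n = ln(6.097561e+06) / 1 = 15.623

15.623


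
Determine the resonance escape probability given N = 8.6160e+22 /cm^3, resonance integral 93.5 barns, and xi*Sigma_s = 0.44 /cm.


p = exp(-N * I * 1e-24 / (xi*Sigma_s))
p = exp(-8.6160e+22 * 93.5 * 1e-24 / 0.44)
p = 1.1182e-08

1.1182e-08


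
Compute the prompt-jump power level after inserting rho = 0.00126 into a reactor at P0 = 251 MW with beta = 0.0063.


P1/P0 = beta / (beta - rho)
P1/P0 = 0.0063 / (0.0063 - 0.00126) = 1.250000
P1 = 251 * 1.250000 = 313.75 MW

313.75


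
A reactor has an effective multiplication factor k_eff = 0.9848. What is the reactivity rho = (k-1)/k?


rho = (k_eff - 1) / k_eff
rho = (0.9848 - 1) / 0.9848
rho = -0.015435

-0.015435


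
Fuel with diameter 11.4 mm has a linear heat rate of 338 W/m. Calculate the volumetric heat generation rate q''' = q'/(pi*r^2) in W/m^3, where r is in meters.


r = D / 2 / 1000 = 11.4 / 2 / 1000 = 0.0057 m
q''' = q' / (pi * r^2)
q''' = 338 / (pi * 0.0057^2)
q''' = 3.3114e+06 W/m^3

3.3114e+06


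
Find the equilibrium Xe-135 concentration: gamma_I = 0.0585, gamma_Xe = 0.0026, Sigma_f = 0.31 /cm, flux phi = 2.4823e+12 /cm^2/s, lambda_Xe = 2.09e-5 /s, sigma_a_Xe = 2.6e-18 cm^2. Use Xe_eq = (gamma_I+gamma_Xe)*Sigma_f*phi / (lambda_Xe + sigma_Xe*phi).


Xe_eq = (gamma_I + gamma_Xe) * Sigma_f * phi / (lambda_Xe + sigma_Xe * phi)
Numerator = (0.0585 + 0.0026) * 0.31 * 2.4823e+12 = 4.701724e+10
Denominator = 2.09e-5 + 2.6e-18 * 2.4823e+12 = 2.735398e-05
Xe_eq = 4.701724e+10 / 2.735398e-05 = 1.7188e+15 /cm^3

1.7188e+15


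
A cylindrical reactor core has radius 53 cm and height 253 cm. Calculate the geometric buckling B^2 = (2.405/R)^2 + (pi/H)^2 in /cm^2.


B^2 = (2.405/R)^2 + (pi/H)^2
B^2 = (2.405/53)^2 + (pi/253)^2
B^2 = 0.0022133 /cm^2

0.0022133


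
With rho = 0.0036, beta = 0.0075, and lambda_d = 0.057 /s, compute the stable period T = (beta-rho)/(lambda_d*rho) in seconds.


T = (beta - rho) / (lambda_d * rho)
T = (0.0075 - 0.0036) / (0.057 * 0.0036)
T = 19.006 s

19.006


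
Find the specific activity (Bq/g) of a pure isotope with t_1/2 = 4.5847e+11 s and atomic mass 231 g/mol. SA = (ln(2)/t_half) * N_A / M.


lambda = ln(2) / t_half = ln(2) / 4.5847e+11 = 1.511870e-12 /s
SA = lambda * N_A / M
SA = 1.511870e-12 * 6.022e23 / 231
SA = 3.9413e+09 Bq/g

3.9413e+09
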